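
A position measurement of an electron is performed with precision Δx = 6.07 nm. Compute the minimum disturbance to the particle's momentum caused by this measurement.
8.687 × 10^-27 kg·m/s

The uncertainty principle implies that measuring position disturbs momentum:
ΔxΔp ≥ ℏ/2

When we measure position with precision Δx, we necessarily introduce a momentum uncertainty:
Δp ≥ ℏ/(2Δx)
Δp_min = (1.055e-34 J·s) / (2 × 6.070e-09 m)
Δp_min = 8.687e-27 kg·m/s

The more precisely we measure position, the greater the momentum disturbance.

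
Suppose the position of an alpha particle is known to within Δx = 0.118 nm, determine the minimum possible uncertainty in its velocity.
67.250 m/s

Using the Heisenberg uncertainty principle and Δp = mΔv:
ΔxΔp ≥ ℏ/2
Δx(mΔv) ≥ ℏ/2

The minimum uncertainty in velocity is:
Δv_min = ℏ/(2mΔx)
Δv_min = (1.055e-34 J·s) / (2 × 6.645e-27 kg × 1.180e-10 m)
Δv_min = 6.725e+01 m/s = 67.250 m/s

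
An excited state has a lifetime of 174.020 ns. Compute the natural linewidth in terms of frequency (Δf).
457.289 kHz

Using the energy-time uncertainty principle and E = hf:
ΔEΔt ≥ ℏ/2
hΔf·Δt ≥ ℏ/2

The minimum frequency uncertainty is:
Δf = ℏ/(2hτ) = 1/(4πτ)
Δf = 1/(4π × 1.740e-07 s)
Δf = 4.573e+05 Hz = 457.289 kHz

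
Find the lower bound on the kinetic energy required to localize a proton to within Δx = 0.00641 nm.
126.252 meV

Localizing a particle requires giving it sufficient momentum uncertainty:

1. From uncertainty principle: Δp ≥ ℏ/(2Δx)
   Δp_min = (1.055e-34 J·s) / (2 × 6.410e-12 m)
   Δp_min = 8.226e-24 kg·m/s

2. This momentum uncertainty corresponds to kinetic energy:
   KE ≈ (Δp)²/(2m) = (8.226e-24)²/(2 × 1.673e-27 kg)
   KE = 2.023e-20 J = 126.252 meV

Tighter localization requires more energy.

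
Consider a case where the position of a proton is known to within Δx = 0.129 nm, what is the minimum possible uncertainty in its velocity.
244.376 m/s

Using the Heisenberg uncertainty principle and Δp = mΔv:
ΔxΔp ≥ ℏ/2
Δx(mΔv) ≥ ℏ/2

The minimum uncertainty in velocity is:
Δv_min = ℏ/(2mΔx)
Δv_min = (1.055e-34 J·s) / (2 × 1.673e-27 kg × 1.290e-10 m)
Δv_min = 2.444e+02 m/s = 244.376 m/s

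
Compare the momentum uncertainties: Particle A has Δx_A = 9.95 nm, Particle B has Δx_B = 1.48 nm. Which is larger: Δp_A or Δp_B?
Particle B has the larger minimum momentum uncertainty, by a factor of 6.72.

For each particle, the minimum momentum uncertainty is Δp_min = ℏ/(2Δx):

Particle A: Δp_A = ℏ/(2×9.950e-09 m) = 5.299e-27 kg·m/s
Particle B: Δp_B = ℏ/(2×1.480e-09 m) = 3.563e-26 kg·m/s

Ratio: Δp_B/Δp_A = 6.72

Since Δp_min ∝ 1/Δx, the particle with smaller position uncertainty (B) has larger momentum uncertainty.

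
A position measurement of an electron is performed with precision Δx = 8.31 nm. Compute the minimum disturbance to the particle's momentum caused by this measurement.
6.345 × 10^-27 kg·m/s

The uncertainty principle implies that measuring position disturbs momentum:
ΔxΔp ≥ ℏ/2

When we measure position with precision Δx, we necessarily introduce a momentum uncertainty:
Δp ≥ ℏ/(2Δx)
Δp_min = (1.055e-34 J·s) / (2 × 8.310e-09 m)
Δp_min = 6.345e-27 kg·m/s

The more precisely we measure position, the greater the momentum disturbance.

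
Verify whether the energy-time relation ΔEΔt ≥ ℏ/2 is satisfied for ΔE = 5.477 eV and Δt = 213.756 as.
Yes, it satisfies the uncertainty relation.

Calculate the product ΔEΔt:
ΔE = 5.477 eV = 8.775e-19 J
ΔEΔt = (8.775e-19 J) × (2.138e-16 s)
ΔEΔt = 1.876e-34 J·s

Compare to the minimum allowed value ℏ/2:
ℏ/2 = 5.273e-35 J·s

Since ΔEΔt = 1.876e-34 J·s ≥ 5.273e-35 J·s = ℏ/2,
this satisfies the uncertainty relation.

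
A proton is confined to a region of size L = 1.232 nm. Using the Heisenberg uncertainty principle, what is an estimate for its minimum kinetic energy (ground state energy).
3.418 μeV

Using the uncertainty principle to estimate ground state energy:

1. The position uncertainty is approximately the confinement size:
   Δx ≈ L = 1.232e-09 m

2. From ΔxΔp ≥ ℏ/2, the minimum momentum uncertainty is:
   Δp ≈ ℏ/(2L) = 4.280e-26 kg·m/s

3. The kinetic energy is approximately:
   KE ≈ (Δp)²/(2m) = (4.280e-26)²/(2 × 1.673e-27 kg)
   KE ≈ 5.476e-25 J = 3.418 μeV

This is an order-of-magnitude estimate of the ground state energy.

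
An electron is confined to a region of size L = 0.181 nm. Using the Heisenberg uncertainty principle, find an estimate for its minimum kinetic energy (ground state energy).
290.741 meV

Using the uncertainty principle to estimate ground state energy:

1. The position uncertainty is approximately the confinement size:
   Δx ≈ L = 1.810e-10 m

2. From ΔxΔp ≥ ℏ/2, the minimum momentum uncertainty is:
   Δp ≈ ℏ/(2L) = 2.913e-25 kg·m/s

3. The kinetic energy is approximately:
   KE ≈ (Δp)²/(2m) = (2.913e-25)²/(2 × 9.109e-31 kg)
   KE ≈ 4.658e-20 J = 290.741 meV

This is an order-of-magnitude estimate of the ground state energy.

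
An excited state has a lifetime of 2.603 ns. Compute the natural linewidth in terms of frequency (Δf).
30.571 MHz

Using the energy-time uncertainty principle and E = hf:
ΔEΔt ≥ ℏ/2
hΔf·Δt ≥ ℏ/2

The minimum frequency uncertainty is:
Δf = ℏ/(2hτ) = 1/(4πτ)
Δf = 1/(4π × 2.603e-09 s)
Δf = 3.057e+07 Hz = 30.571 MHz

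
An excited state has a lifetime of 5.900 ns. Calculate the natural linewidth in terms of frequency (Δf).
13.488 MHz

Using the energy-time uncertainty principle and E = hf:
ΔEΔt ≥ ℏ/2
hΔf·Δt ≥ ℏ/2

The minimum frequency uncertainty is:
Δf = ℏ/(2hτ) = 1/(4πτ)
Δf = 1/(4π × 5.900e-09 s)
Δf = 1.349e+07 Hz = 13.488 MHz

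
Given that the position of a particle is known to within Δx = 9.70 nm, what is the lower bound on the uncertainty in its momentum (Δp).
5.436 × 10^-27 kg·m/s

Using the Heisenberg uncertainty principle:
ΔxΔp ≥ ℏ/2

The minimum uncertainty in momentum is:
Δp_min = ℏ/(2Δx)
Δp_min = (1.055e-34 J·s) / (2 × 9.700e-09 m)
Δp_min = 5.436e-27 kg·m/s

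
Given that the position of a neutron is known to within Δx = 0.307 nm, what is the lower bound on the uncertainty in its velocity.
102.544 m/s

Using the Heisenberg uncertainty principle and Δp = mΔv:
ΔxΔp ≥ ℏ/2
Δx(mΔv) ≥ ℏ/2

The minimum uncertainty in velocity is:
Δv_min = ℏ/(2mΔx)
Δv_min = (1.055e-34 J·s) / (2 × 1.675e-27 kg × 3.070e-10 m)
Δv_min = 1.025e+02 m/s = 102.544 m/s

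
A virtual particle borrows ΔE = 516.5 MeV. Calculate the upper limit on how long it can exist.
6.372 × 10^-25 s

Using the energy-time uncertainty principle:
ΔEΔt ≥ ℏ/2

For a virtual particle borrowing energy ΔE, the maximum lifetime is:
Δt_max = ℏ/(2ΔE)

Converting energy:
ΔE = 516.5 MeV = 8.275e-11 J

Δt_max = (1.055e-34 J·s) / (2 × 8.275e-11 J)
Δt_max = 6.372e-25 s = 6.372 × 10^-25 s

Virtual particles with higher borrowed energy exist for shorter times.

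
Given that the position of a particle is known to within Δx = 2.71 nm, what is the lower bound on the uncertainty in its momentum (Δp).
1.946 × 10^-26 kg·m/s

Using the Heisenberg uncertainty principle:
ΔxΔp ≥ ℏ/2

The minimum uncertainty in momentum is:
Δp_min = ℏ/(2Δx)
Δp_min = (1.055e-34 J·s) / (2 × 2.710e-09 m)
Δp_min = 1.946e-26 kg·m/s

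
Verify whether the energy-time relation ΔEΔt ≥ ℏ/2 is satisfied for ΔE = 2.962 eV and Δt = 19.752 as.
No, it violates the uncertainty relation.

Calculate the product ΔEΔt:
ΔE = 2.962 eV = 4.746e-19 J
ΔEΔt = (4.746e-19 J) × (1.975e-17 s)
ΔEΔt = 9.374e-36 J·s

Compare to the minimum allowed value ℏ/2:
ℏ/2 = 5.273e-35 J·s

Since ΔEΔt = 9.374e-36 J·s < 5.273e-35 J·s = ℏ/2,
this violates the uncertainty relation.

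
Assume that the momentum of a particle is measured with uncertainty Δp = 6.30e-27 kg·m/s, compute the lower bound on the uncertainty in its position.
8.370 nm

Using the Heisenberg uncertainty principle:
ΔxΔp ≥ ℏ/2

The minimum uncertainty in position is:
Δx_min = ℏ/(2Δp)
Δx_min = (1.055e-34 J·s) / (2 × 6.300e-27 kg·m/s)
Δx_min = 8.370e-09 m = 8.370 nm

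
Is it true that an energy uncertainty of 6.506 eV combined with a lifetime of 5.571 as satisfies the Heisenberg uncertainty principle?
No, it violates the uncertainty relation.

Calculate the product ΔEΔt:
ΔE = 6.506 eV = 1.042e-18 J
ΔEΔt = (1.042e-18 J) × (5.571e-18 s)
ΔEΔt = 5.807e-36 J·s

Compare to the minimum allowed value ℏ/2:
ℏ/2 = 5.273e-35 J·s

Since ΔEΔt = 5.807e-36 J·s < 5.273e-35 J·s = ℏ/2,
this violates the uncertainty relation.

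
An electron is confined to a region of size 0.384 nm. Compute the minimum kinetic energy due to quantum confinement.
64.595 meV

Using the uncertainty principle:

1. Position uncertainty: Δx ≈ 3.840e-10 m
2. Minimum momentum uncertainty: Δp = ℏ/(2Δx) = 1.373e-25 kg·m/s
3. Minimum kinetic energy:
   KE = (Δp)²/(2m) = (1.373e-25)²/(2 × 9.109e-31 kg)
   KE = 1.035e-20 J = 64.595 meV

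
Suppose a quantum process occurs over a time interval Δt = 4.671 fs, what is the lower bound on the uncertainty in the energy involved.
70.457 meV

Using the energy-time uncertainty principle:
ΔEΔt ≥ ℏ/2

The minimum uncertainty in energy is:
ΔE_min = ℏ/(2Δt)
ΔE_min = (1.055e-34 J·s) / (2 × 4.671e-15 s)
ΔE_min = 1.129e-20 J = 70.457 meV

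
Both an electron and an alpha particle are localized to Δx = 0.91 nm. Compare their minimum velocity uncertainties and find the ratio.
The electron has the larger minimum velocity uncertainty, by a ratio of 7294.3.

For both particles, Δp_min = ℏ/(2Δx) = 5.794e-26 kg·m/s (same for both).

The velocity uncertainty is Δv = Δp/m:
- electron: Δv = 5.794e-26 / 9.109e-31 = 6.361e+04 m/s = 63.609 km/s
- alpha particle: Δv = 5.794e-26 / 6.645e-27 = 8.720e+00 m/s = 8.720 m/s

Ratio: 6.361e+04 / 8.720e+00 = 7294.3

The lighter particle has larger velocity uncertainty because Δv ∝ 1/m.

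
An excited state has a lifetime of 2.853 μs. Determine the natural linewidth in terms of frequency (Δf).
27.893 kHz

Using the energy-time uncertainty principle and E = hf:
ΔEΔt ≥ ℏ/2
hΔf·Δt ≥ ℏ/2

The minimum frequency uncertainty is:
Δf = ℏ/(2hτ) = 1/(4πτ)
Δf = 1/(4π × 2.853e-06 s)
Δf = 2.789e+04 Hz = 27.893 kHz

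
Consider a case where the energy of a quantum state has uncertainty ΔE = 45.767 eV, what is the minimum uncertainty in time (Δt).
7.191 as

Using the energy-time uncertainty principle:
ΔEΔt ≥ ℏ/2

The minimum uncertainty in time is:
Δt_min = ℏ/(2ΔE)
Δt_min = (1.055e-34 J·s) / (2 × 7.333e-18 J)
Δt_min = 7.191e-18 s = 7.191 as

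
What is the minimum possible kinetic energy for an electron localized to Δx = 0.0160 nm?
37.207 eV

Localizing a particle requires giving it sufficient momentum uncertainty:

1. From uncertainty principle: Δp ≥ ℏ/(2Δx)
   Δp_min = (1.055e-34 J·s) / (2 × 1.600e-11 m)
   Δp_min = 3.296e-24 kg·m/s

2. This momentum uncertainty corresponds to kinetic energy:
   KE ≈ (Δp)²/(2m) = (3.296e-24)²/(2 × 9.109e-31 kg)
   KE = 5.961e-18 J = 37.207 eV

Tighter localization requires more energy.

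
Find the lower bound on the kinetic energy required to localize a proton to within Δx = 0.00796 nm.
81.871 meV

Localizing a particle requires giving it sufficient momentum uncertainty:

1. From uncertainty principle: Δp ≥ ℏ/(2Δx)
   Δp_min = (1.055e-34 J·s) / (2 × 7.960e-12 m)
   Δp_min = 6.624e-24 kg·m/s

2. This momentum uncertainty corresponds to kinetic energy:
   KE ≈ (Δp)²/(2m) = (6.624e-24)²/(2 × 1.673e-27 kg)
   KE = 1.312e-20 J = 81.871 meV

Tighter localization requires more energy.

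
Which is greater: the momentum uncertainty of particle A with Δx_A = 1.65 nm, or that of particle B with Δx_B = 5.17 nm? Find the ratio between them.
Particle A has the larger minimum momentum uncertainty, by a factor of 3.13.

For each particle, the minimum momentum uncertainty is Δp_min = ℏ/(2Δx):

Particle A: Δp_A = ℏ/(2×1.650e-09 m) = 3.196e-26 kg·m/s
Particle B: Δp_B = ℏ/(2×5.170e-09 m) = 1.020e-26 kg·m/s

Ratio: Δp_A/Δp_B = 3.13

Since Δp_min ∝ 1/Δx, the particle with smaller position uncertainty (A) has larger momentum uncertainty.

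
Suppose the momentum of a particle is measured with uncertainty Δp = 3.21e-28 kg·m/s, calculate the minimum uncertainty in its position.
164.264 nm

Using the Heisenberg uncertainty principle:
ΔxΔp ≥ ℏ/2

The minimum uncertainty in position is:
Δx_min = ℏ/(2Δp)
Δx_min = (1.055e-34 J·s) / (2 × 3.210e-28 kg·m/s)
Δx_min = 1.643e-07 m = 164.264 nm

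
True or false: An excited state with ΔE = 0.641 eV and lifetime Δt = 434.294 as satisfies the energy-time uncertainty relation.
No, it violates the uncertainty relation.

Calculate the product ΔEΔt:
ΔE = 0.641 eV = 1.027e-19 J
ΔEΔt = (1.027e-19 J) × (4.343e-16 s)
ΔEΔt = 4.460e-35 J·s

Compare to the minimum allowed value ℏ/2:
ℏ/2 = 5.273e-35 J·s

Since ΔEΔt = 4.460e-35 J·s < 5.273e-35 J·s = ℏ/2,
this violates the uncertainty relation.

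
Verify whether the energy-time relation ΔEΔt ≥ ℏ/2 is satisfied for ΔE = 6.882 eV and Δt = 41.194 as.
No, it violates the uncertainty relation.

Calculate the product ΔEΔt:
ΔE = 6.882 eV = 1.103e-18 J
ΔEΔt = (1.103e-18 J) × (4.119e-17 s)
ΔEΔt = 4.542e-35 J·s

Compare to the minimum allowed value ℏ/2:
ℏ/2 = 5.273e-35 J·s

Since ΔEΔt = 4.542e-35 J·s < 5.273e-35 J·s = ℏ/2,
this violates the uncertainty relation.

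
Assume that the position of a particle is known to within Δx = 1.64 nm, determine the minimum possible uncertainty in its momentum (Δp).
3.215 × 10^-26 kg·m/s

Using the Heisenberg uncertainty principle:
ΔxΔp ≥ ℏ/2

The minimum uncertainty in momentum is:
Δp_min = ℏ/(2Δx)
Δp_min = (1.055e-34 J·s) / (2 × 1.640e-09 m)
Δp_min = 3.215e-26 kg·m/s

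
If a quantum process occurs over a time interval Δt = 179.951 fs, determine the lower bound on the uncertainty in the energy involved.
1.829 meV

Using the energy-time uncertainty principle:
ΔEΔt ≥ ℏ/2

The minimum uncertainty in energy is:
ΔE_min = ℏ/(2Δt)
ΔE_min = (1.055e-34 J·s) / (2 × 1.800e-13 s)
ΔE_min = 2.930e-22 J = 1.829 meV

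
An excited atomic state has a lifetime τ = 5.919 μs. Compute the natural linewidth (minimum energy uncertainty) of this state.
55.602 peV

Using the energy-time uncertainty principle:
ΔEΔt ≥ ℏ/2

The lifetime τ represents the time uncertainty Δt.
The natural linewidth (minimum energy uncertainty) is:

ΔE = ℏ/(2τ)
ΔE = (1.055e-34 J·s) / (2 × 5.919e-06 s)
ΔE = 8.908e-30 J = 55.602 peV

This natural linewidth limits the precision of spectroscopic measurements.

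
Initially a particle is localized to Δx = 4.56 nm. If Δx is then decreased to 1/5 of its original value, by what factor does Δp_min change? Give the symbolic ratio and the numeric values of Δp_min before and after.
Original Δp_min = 1.156 × 10^-26 kg·m/s; new Δp'_min = 5.782 × 10^-26 kg·m/s; ratio Δp'_min/Δp_min = 5.

From the uncertainty principle ΔxΔp ≥ ℏ/2, the minimum momentum uncertainty is Δp_min = ℏ/(2Δx).

Original (Δx = 4.56 nm = 4.560e-09 m):
Δp_min = (1.055e-34 J·s)/(2 × 4.560e-09 m) = 1.156e-26 kg·m/s

When Δx → (1/5)Δx:
Δp'_min = ℏ/(2 × (1/5)Δx) = 5 × ℏ/(2Δx) = 5 × Δp_min
Δp'_min = 5 × 1.156e-26 kg·m/s = 5.782e-26 kg·m/s

Since Δp_min ∝ 1/Δx, when Δx is decreased to 1/5 of its original value, Δp_min increases to 5 times its original value.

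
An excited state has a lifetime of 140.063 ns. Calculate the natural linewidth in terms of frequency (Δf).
568.155 kHz

Using the energy-time uncertainty principle and E = hf:
ΔEΔt ≥ ℏ/2
hΔf·Δt ≥ ℏ/2

The minimum frequency uncertainty is:
Δf = ℏ/(2hτ) = 1/(4πτ)
Δf = 1/(4π × 1.401e-07 s)
Δf = 5.682e+05 Hz = 568.155 kHz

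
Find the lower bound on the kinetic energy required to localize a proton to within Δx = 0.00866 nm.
69.170 meV

Localizing a particle requires giving it sufficient momentum uncertainty:

1. From uncertainty principle: Δp ≥ ℏ/(2Δx)
   Δp_min = (1.055e-34 J·s) / (2 × 8.660e-12 m)
   Δp_min = 6.089e-24 kg·m/s

2. This momentum uncertainty corresponds to kinetic energy:
   KE ≈ (Δp)²/(2m) = (6.089e-24)²/(2 × 1.673e-27 kg)
   KE = 1.108e-20 J = 69.170 meV

Tighter localization requires more energy.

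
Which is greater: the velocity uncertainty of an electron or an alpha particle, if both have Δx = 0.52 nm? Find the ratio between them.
The electron has the larger minimum velocity uncertainty, by a ratio of 7294.3.

For both particles, Δp_min = ℏ/(2Δx) = 1.014e-25 kg·m/s (same for both).

The velocity uncertainty is Δv = Δp/m:
- electron: Δv = 1.014e-25 / 9.109e-31 = 1.113e+05 m/s = 111.315 km/s
- alpha particle: Δv = 1.014e-25 / 6.645e-27 = 1.526e+01 m/s = 15.261 m/s

Ratio: 1.113e+05 / 1.526e+01 = 7294.3

The lighter particle has larger velocity uncertainty because Δv ∝ 1/m.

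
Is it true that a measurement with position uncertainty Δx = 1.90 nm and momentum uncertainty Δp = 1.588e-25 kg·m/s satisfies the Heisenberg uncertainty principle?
Yes, it satisfies the uncertainty principle.

Calculate the product ΔxΔp:
ΔxΔp = (1.900e-09 m) × (1.588e-25 kg·m/s)
ΔxΔp = 3.017e-34 J·s

Compare to the minimum allowed value ℏ/2:
ℏ/2 = 5.273e-35 J·s

Since ΔxΔp = 3.017e-34 J·s ≥ 5.273e-35 J·s = ℏ/2,
the measurement satisfies the uncertainty principle.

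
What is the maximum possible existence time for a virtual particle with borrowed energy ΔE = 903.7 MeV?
3.642 × 10^-25 s

Using the energy-time uncertainty principle:
ΔEΔt ≥ ℏ/2

For a virtual particle borrowing energy ΔE, the maximum lifetime is:
Δt_max = ℏ/(2ΔE)

Converting energy:
ΔE = 903.7 MeV = 1.448e-10 J

Δt_max = (1.055e-34 J·s) / (2 × 1.448e-10 J)
Δt_max = 3.642e-25 s = 3.642 × 10^-25 s

Virtual particles with higher borrowed energy exist for shorter times.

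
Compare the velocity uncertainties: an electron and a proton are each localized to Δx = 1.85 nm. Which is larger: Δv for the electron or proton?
The electron has the larger minimum velocity uncertainty, by a ratio of 1836.2.

For both particles, Δp_min = ℏ/(2Δx) = 2.850e-26 kg·m/s (same for both).

The velocity uncertainty is Δv = Δp/m:
- electron: Δv = 2.850e-26 / 9.109e-31 = 3.129e+04 m/s = 31.289 km/s
- proton: Δv = 2.850e-26 / 1.673e-27 = 1.704e+01 m/s = 17.040 m/s

Ratio: 3.129e+04 / 1.704e+01 = 1836.2

The lighter particle has larger velocity uncertainty because Δv ∝ 1/m.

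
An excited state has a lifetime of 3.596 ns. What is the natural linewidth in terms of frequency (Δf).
22.129 MHz

Using the energy-time uncertainty principle and E = hf:
ΔEΔt ≥ ℏ/2
hΔf·Δt ≥ ℏ/2

The minimum frequency uncertainty is:
Δf = ℏ/(2hτ) = 1/(4πτ)
Δf = 1/(4π × 3.596e-09 s)
Δf = 2.213e+07 Hz = 22.129 MHz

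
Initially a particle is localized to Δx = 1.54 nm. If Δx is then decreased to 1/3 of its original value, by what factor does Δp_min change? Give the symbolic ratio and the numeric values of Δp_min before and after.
Original Δp_min = 3.424 × 10^-26 kg·m/s; new Δp'_min = 1.027 × 10^-25 kg·m/s; ratio Δp'_min/Δp_min = 3.

From the uncertainty principle ΔxΔp ≥ ℏ/2, the minimum momentum uncertainty is Δp_min = ℏ/(2Δx).

Original (Δx = 1.54 nm = 1.540e-09 m):
Δp_min = (1.055e-34 J·s)/(2 × 1.540e-09 m) = 3.424e-26 kg·m/s

When Δx → (1/3)Δx:
Δp'_min = ℏ/(2 × (1/3)Δx) = 3 × ℏ/(2Δx) = 3 × Δp_min
Δp'_min = 3 × 3.424e-26 kg·m/s = 1.027e-25 kg·m/s

Since Δp_min ∝ 1/Δx, when Δx is decreased to 1/3 of its original value, Δp_min increases to 3 times its original value.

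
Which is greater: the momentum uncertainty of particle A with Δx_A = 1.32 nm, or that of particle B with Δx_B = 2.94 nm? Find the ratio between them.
Particle A has the larger minimum momentum uncertainty, by a factor of 2.23.

For each particle, the minimum momentum uncertainty is Δp_min = ℏ/(2Δx):

Particle A: Δp_A = ℏ/(2×1.320e-09 m) = 3.995e-26 kg·m/s
Particle B: Δp_B = ℏ/(2×2.940e-09 m) = 1.793e-26 kg·m/s

Ratio: Δp_A/Δp_B = 2.23

Since Δp_min ∝ 1/Δx, the particle with smaller position uncertainty (A) has larger momentum uncertainty.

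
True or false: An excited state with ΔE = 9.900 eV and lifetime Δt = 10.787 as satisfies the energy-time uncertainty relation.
No, it violates the uncertainty relation.

Calculate the product ΔEΔt:
ΔE = 9.900 eV = 1.586e-18 J
ΔEΔt = (1.586e-18 J) × (1.079e-17 s)
ΔEΔt = 1.711e-35 J·s

Compare to the minimum allowed value ℏ/2:
ℏ/2 = 5.273e-35 J·s

Since ΔEΔt = 1.711e-35 J·s < 5.273e-35 J·s = ℏ/2,
this violates the uncertainty relation.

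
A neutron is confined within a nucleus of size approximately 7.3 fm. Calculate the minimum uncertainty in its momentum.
7.223 × 10^-21 kg·m/s

Using the Heisenberg uncertainty principle:
ΔxΔp ≥ ℏ/2

With Δx ≈ L = 7.300e-15 m (the confinement size):
Δp_min = ℏ/(2Δx)
Δp_min = (1.055e-34 J·s) / (2 × 7.300e-15 m)
Δp_min = 7.223e-21 kg·m/s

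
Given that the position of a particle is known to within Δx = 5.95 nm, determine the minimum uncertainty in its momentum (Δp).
8.862 × 10^-27 kg·m/s

Using the Heisenberg uncertainty principle:
ΔxΔp ≥ ℏ/2

The minimum uncertainty in momentum is:
Δp_min = ℏ/(2Δx)
Δp_min = (1.055e-34 J·s) / (2 × 5.950e-09 m)
Δp_min = 8.862e-27 kg·m/s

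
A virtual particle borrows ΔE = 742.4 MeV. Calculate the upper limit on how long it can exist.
4.433 × 10^-25 s

Using the energy-time uncertainty principle:
ΔEΔt ≥ ℏ/2

For a virtual particle borrowing energy ΔE, the maximum lifetime is:
Δt_max = ℏ/(2ΔE)

Converting energy:
ΔE = 742.4 MeV = 1.189e-10 J

Δt_max = (1.055e-34 J·s) / (2 × 1.189e-10 J)
Δt_max = 4.433e-25 s = 4.433 × 10^-25 s

Virtual particles with higher borrowed energy exist for shorter times.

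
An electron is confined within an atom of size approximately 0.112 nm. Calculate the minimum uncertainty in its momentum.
4.708 × 10^-25 kg·m/s

Using the Heisenberg uncertainty principle:
ΔxΔp ≥ ℏ/2

With Δx ≈ L = 1.120e-10 m (the confinement size):
Δp_min = ℏ/(2Δx)
Δp_min = (1.055e-34 J·s) / (2 × 1.120e-10 m)
Δp_min = 4.708e-25 kg·m/s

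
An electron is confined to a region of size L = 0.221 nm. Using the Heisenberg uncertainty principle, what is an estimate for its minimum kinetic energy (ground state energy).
195.020 meV

Using the uncertainty principle to estimate ground state energy:

1. The position uncertainty is approximately the confinement size:
   Δx ≈ L = 2.210e-10 m

2. From ΔxΔp ≥ ℏ/2, the minimum momentum uncertainty is:
   Δp ≈ ℏ/(2L) = 2.386e-25 kg·m/s

3. The kinetic energy is approximately:
   KE ≈ (Δp)²/(2m) = (2.386e-25)²/(2 × 9.109e-31 kg)
   KE ≈ 3.125e-20 J = 195.020 meV

This is an order-of-magnitude estimate of the ground state energy.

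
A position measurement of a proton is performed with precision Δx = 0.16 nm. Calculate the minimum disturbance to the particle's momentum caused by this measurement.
3.296 × 10^-25 kg·m/s

The uncertainty principle implies that measuring position disturbs momentum:
ΔxΔp ≥ ℏ/2

When we measure position with precision Δx, we necessarily introduce a momentum uncertainty:
Δp ≥ ℏ/(2Δx)
Δp_min = (1.055e-34 J·s) / (2 × 1.600e-10 m)
Δp_min = 3.296e-25 kg·m/s

The more precisely we measure position, the greater the momentum disturbance.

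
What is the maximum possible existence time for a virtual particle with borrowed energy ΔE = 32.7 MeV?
10.064 ys

Using the energy-time uncertainty principle:
ΔEΔt ≥ ℏ/2

For a virtual particle borrowing energy ΔE, the maximum lifetime is:
Δt_max = ℏ/(2ΔE)

Converting energy:
ΔE = 32.7 MeV = 5.239e-12 J

Δt_max = (1.055e-34 J·s) / (2 × 5.239e-12 J)
Δt_max = 1.006e-23 s = 10.064 ys

Virtual particles with higher borrowed energy exist for shorter times.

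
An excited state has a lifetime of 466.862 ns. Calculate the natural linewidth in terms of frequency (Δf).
170.452 kHz

Using the energy-time uncertainty principle and E = hf:
ΔEΔt ≥ ℏ/2
hΔf·Δt ≥ ℏ/2

The minimum frequency uncertainty is:
Δf = ℏ/(2hτ) = 1/(4πτ)
Δf = 1/(4π × 4.669e-07 s)
Δf = 1.705e+05 Hz = 170.452 kHz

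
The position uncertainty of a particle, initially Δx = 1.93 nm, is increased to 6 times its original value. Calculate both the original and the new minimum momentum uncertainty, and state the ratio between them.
Original Δp_min = 2.732 × 10^-26 kg·m/s; new Δp'_min = 4.553 × 10^-27 kg·m/s; ratio Δp'_min/Δp_min = 1/6.

From the uncertainty principle ΔxΔp ≥ ℏ/2, the minimum momentum uncertainty is Δp_min = ℏ/(2Δx).

Original (Δx = 1.93 nm = 1.930e-09 m):
Δp_min = (1.055e-34 J·s)/(2 × 1.930e-09 m) = 2.732e-26 kg·m/s

When Δx → 6Δx:
Δp'_min = ℏ/(2 × 6Δx) = (1/6) × ℏ/(2Δx) = (1/6) × Δp_min
Δp'_min = 1/6 × 2.732e-26 kg·m/s = 4.553e-27 kg·m/s

Since Δp_min ∝ 1/Δx, when Δx is increased to 6 times its original value, Δp_min decreases to 1/6 of its original value.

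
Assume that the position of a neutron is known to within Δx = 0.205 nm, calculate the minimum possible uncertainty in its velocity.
153.566 m/s

Using the Heisenberg uncertainty principle and Δp = mΔv:
ΔxΔp ≥ ℏ/2
Δx(mΔv) ≥ ℏ/2

The minimum uncertainty in velocity is:
Δv_min = ℏ/(2mΔx)
Δv_min = (1.055e-34 J·s) / (2 × 1.675e-27 kg × 2.050e-10 m)
Δv_min = 1.536e+02 m/s = 153.566 m/s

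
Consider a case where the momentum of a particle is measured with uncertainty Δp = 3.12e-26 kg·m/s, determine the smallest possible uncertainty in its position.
1.690 nm

Using the Heisenberg uncertainty principle:
ΔxΔp ≥ ℏ/2

The minimum uncertainty in position is:
Δx_min = ℏ/(2Δp)
Δx_min = (1.055e-34 J·s) / (2 × 3.120e-26 kg·m/s)
Δx_min = 1.690e-09 m = 1.690 nm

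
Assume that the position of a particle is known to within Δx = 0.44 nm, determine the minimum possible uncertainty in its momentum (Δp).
1.198 × 10^-25 kg·m/s

Using the Heisenberg uncertainty principle:
ΔxΔp ≥ ℏ/2

The minimum uncertainty in momentum is:
Δp_min = ℏ/(2Δx)
Δp_min = (1.055e-34 J·s) / (2 × 4.400e-10 m)
Δp_min = 1.198e-25 kg·m/s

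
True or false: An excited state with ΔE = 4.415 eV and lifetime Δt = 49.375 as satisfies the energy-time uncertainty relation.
No, it violates the uncertainty relation.

Calculate the product ΔEΔt:
ΔE = 4.415 eV = 7.074e-19 J
ΔEΔt = (7.074e-19 J) × (4.938e-17 s)
ΔEΔt = 3.493e-35 J·s

Compare to the minimum allowed value ℏ/2:
ℏ/2 = 5.273e-35 J·s

Since ΔEΔt = 3.493e-35 J·s < 5.273e-35 J·s = ℏ/2,
this violates the uncertainty relation.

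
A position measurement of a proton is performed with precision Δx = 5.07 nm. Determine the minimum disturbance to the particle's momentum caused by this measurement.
1.040 × 10^-26 kg·m/s

The uncertainty principle implies that measuring position disturbs momentum:
ΔxΔp ≥ ℏ/2

When we measure position with precision Δx, we necessarily introduce a momentum uncertainty:
Δp ≥ ℏ/(2Δx)
Δp_min = (1.055e-34 J·s) / (2 × 5.070e-09 m)
Δp_min = 1.040e-26 kg·m/s

The more precisely we measure position, the greater the momentum disturbance.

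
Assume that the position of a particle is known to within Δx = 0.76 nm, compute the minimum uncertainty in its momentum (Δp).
6.938 × 10^-26 kg·m/s

Using the Heisenberg uncertainty principle:
ΔxΔp ≥ ℏ/2

The minimum uncertainty in momentum is:
Δp_min = ℏ/(2Δx)
Δp_min = (1.055e-34 J·s) / (2 × 7.600e-10 m)
Δp_min = 6.938e-26 kg·m/s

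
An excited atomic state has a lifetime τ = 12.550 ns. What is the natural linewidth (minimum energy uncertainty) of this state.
26.224 neV

Using the energy-time uncertainty principle:
ΔEΔt ≥ ℏ/2

The lifetime τ represents the time uncertainty Δt.
The natural linewidth (minimum energy uncertainty) is:

ΔE = ℏ/(2τ)
ΔE = (1.055e-34 J·s) / (2 × 1.255e-08 s)
ΔE = 4.201e-27 J = 26.224 neV

This natural linewidth limits the precision of spectroscopic measurements.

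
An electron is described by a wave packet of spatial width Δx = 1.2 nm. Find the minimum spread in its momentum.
4.394 × 10^-26 kg·m/s

For a wave packet, the spatial width Δx and momentum spread Δp are related by the uncertainty principle:
ΔxΔp ≥ ℏ/2

The minimum momentum spread is:
Δp_min = ℏ/(2Δx)
Δp_min = (1.055e-34 J·s) / (2 × 1.200e-09 m)
Δp_min = 4.394e-26 kg·m/s

A wave packet cannot have both a well-defined position and well-defined momentum.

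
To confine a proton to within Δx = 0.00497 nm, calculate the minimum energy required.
210.011 meV

Localizing a particle requires giving it sufficient momentum uncertainty:

1. From uncertainty principle: Δp ≥ ℏ/(2Δx)
   Δp_min = (1.055e-34 J·s) / (2 × 4.970e-12 m)
   Δp_min = 1.061e-23 kg·m/s

2. This momentum uncertainty corresponds to kinetic energy:
   KE ≈ (Δp)²/(2m) = (1.061e-23)²/(2 × 1.673e-27 kg)
   KE = 3.365e-20 J = 210.011 meV

Tighter localization requires more energy.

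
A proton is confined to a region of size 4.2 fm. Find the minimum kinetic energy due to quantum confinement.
294.073 keV

Using the uncertainty principle:

1. Position uncertainty: Δx ≈ 4.200e-15 m
2. Minimum momentum uncertainty: Δp = ℏ/(2Δx) = 1.255e-20 kg·m/s
3. Minimum kinetic energy:
   KE = (Δp)²/(2m) = (1.255e-20)²/(2 × 1.673e-27 kg)
   KE = 4.712e-14 J = 294.073 keV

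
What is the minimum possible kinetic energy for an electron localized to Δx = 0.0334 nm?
8.538 eV

Localizing a particle requires giving it sufficient momentum uncertainty:

1. From uncertainty principle: Δp ≥ ℏ/(2Δx)
   Δp_min = (1.055e-34 J·s) / (2 × 3.340e-11 m)
   Δp_min = 1.579e-24 kg·m/s

2. This momentum uncertainty corresponds to kinetic energy:
   KE ≈ (Δp)²/(2m) = (1.579e-24)²/(2 × 9.109e-31 kg)
   KE = 1.368e-18 J = 8.538 eV

Tighter localization requires more energy.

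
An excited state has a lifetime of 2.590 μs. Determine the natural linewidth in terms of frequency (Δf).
30.725 kHz

Using the energy-time uncertainty principle and E = hf:
ΔEΔt ≥ ℏ/2
hΔf·Δt ≥ ℏ/2

The minimum frequency uncertainty is:
Δf = ℏ/(2hτ) = 1/(4πτ)
Δf = 1/(4π × 2.590e-06 s)
Δf = 3.072e+04 Hz = 30.725 kHz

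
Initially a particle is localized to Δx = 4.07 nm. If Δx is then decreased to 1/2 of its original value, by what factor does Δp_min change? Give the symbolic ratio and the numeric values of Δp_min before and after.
Original Δp_min = 1.296 × 10^-26 kg·m/s; new Δp'_min = 2.591 × 10^-26 kg·m/s; ratio Δp'_min/Δp_min = 2.

From the uncertainty principle ΔxΔp ≥ ℏ/2, the minimum momentum uncertainty is Δp_min = ℏ/(2Δx).

Original (Δx = 4.07 nm = 4.070e-09 m):
Δp_min = (1.055e-34 J·s)/(2 × 4.070e-09 m) = 1.296e-26 kg·m/s

When Δx → (1/2)Δx:
Δp'_min = ℏ/(2 × (1/2)Δx) = 2 × ℏ/(2Δx) = 2 × Δp_min
Δp'_min = 2 × 1.296e-26 kg·m/s = 2.591e-26 kg·m/s

Since Δp_min ∝ 1/Δx, when Δx is decreased to 1/2 of its original value, Δp_min increases to 2 times its original value.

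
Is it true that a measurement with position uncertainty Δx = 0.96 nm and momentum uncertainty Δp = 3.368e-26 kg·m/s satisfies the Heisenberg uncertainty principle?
No, it violates the uncertainty principle (impossible measurement).

Calculate the product ΔxΔp:
ΔxΔp = (9.600e-10 m) × (3.368e-26 kg·m/s)
ΔxΔp = 3.233e-35 J·s

Compare to the minimum allowed value ℏ/2:
ℏ/2 = 5.273e-35 J·s

Since ΔxΔp = 3.233e-35 J·s < 5.273e-35 J·s = ℏ/2,
the measurement violates the uncertainty principle.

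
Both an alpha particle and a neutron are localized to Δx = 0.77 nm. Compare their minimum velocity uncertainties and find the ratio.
The neutron has the larger minimum velocity uncertainty, by a ratio of 4.0.

For both particles, Δp_min = ℏ/(2Δx) = 6.848e-26 kg·m/s (same for both).

The velocity uncertainty is Δv = Δp/m:
- alpha particle: Δv = 6.848e-26 / 6.645e-27 = 1.031e+01 m/s = 10.306 m/s
- neutron: Δv = 6.848e-26 / 1.675e-27 = 4.088e+01 m/s = 40.885 m/s

Ratio: 4.088e+01 / 1.031e+01 = 4.0

The lighter particle has larger velocity uncertainty because Δv ∝ 1/m.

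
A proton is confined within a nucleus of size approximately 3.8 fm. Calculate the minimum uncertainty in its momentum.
1.388 × 10^-20 kg·m/s

Using the Heisenberg uncertainty principle:
ΔxΔp ≥ ℏ/2

With Δx ≈ L = 3.800e-15 m (the confinement size):
Δp_min = ℏ/(2Δx)
Δp_min = (1.055e-34 J·s) / (2 × 3.800e-15 m)
Δp_min = 1.388e-20 kg·m/s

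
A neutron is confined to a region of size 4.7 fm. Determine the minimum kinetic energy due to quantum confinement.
234.509 keV

Using the uncertainty principle:

1. Position uncertainty: Δx ≈ 4.700e-15 m
2. Minimum momentum uncertainty: Δp = ℏ/(2Δx) = 1.122e-20 kg·m/s
3. Minimum kinetic energy:
   KE = (Δp)²/(2m) = (1.122e-20)²/(2 × 1.675e-27 kg)
   KE = 3.757e-14 J = 234.509 keV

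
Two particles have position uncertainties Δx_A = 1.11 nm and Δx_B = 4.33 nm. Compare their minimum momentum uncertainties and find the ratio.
Particle A has the larger minimum momentum uncertainty, by a factor of 3.90.

For each particle, the minimum momentum uncertainty is Δp_min = ℏ/(2Δx):

Particle A: Δp_A = ℏ/(2×1.110e-09 m) = 4.750e-26 kg·m/s
Particle B: Δp_B = ℏ/(2×4.330e-09 m) = 1.218e-26 kg·m/s

Ratio: Δp_A/Δp_B = 3.90

Since Δp_min ∝ 1/Δx, the particle with smaller position uncertainty (A) has larger momentum uncertainty.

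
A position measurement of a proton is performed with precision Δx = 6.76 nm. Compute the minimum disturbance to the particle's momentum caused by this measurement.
7.800 × 10^-27 kg·m/s

The uncertainty principle implies that measuring position disturbs momentum:
ΔxΔp ≥ ℏ/2

When we measure position with precision Δx, we necessarily introduce a momentum uncertainty:
Δp ≥ ℏ/(2Δx)
Δp_min = (1.055e-34 J·s) / (2 × 6.760e-09 m)
Δp_min = 7.800e-27 kg·m/s

The more precisely we measure position, the greater the momentum disturbance.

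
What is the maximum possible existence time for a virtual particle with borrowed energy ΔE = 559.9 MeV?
5.878 × 10^-25 s

Using the energy-time uncertainty principle:
ΔEΔt ≥ ℏ/2

For a virtual particle borrowing energy ΔE, the maximum lifetime is:
Δt_max = ℏ/(2ΔE)

Converting energy:
ΔE = 559.9 MeV = 8.971e-11 J

Δt_max = (1.055e-34 J·s) / (2 × 8.971e-11 J)
Δt_max = 5.878e-25 s = 5.878 × 10^-25 s

Virtual particles with higher borrowed energy exist for shorter times.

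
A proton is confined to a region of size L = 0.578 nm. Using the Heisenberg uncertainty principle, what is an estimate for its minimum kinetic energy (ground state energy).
15.527 μeV

Using the uncertainty principle to estimate ground state energy:

1. The position uncertainty is approximately the confinement size:
   Δx ≈ L = 5.780e-10 m

2. From ΔxΔp ≥ ℏ/2, the minimum momentum uncertainty is:
   Δp ≈ ℏ/(2L) = 9.123e-26 kg·m/s

3. The kinetic energy is approximately:
   KE ≈ (Δp)²/(2m) = (9.123e-26)²/(2 × 1.673e-27 kg)
   KE ≈ 2.488e-24 J = 15.527 μeV

This is an order-of-magnitude estimate of the ground state energy.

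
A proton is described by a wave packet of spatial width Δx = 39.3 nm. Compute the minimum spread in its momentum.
1.342 × 10^-27 kg·m/s

For a wave packet, the spatial width Δx and momentum spread Δp are related by the uncertainty principle:
ΔxΔp ≥ ℏ/2

The minimum momentum spread is:
Δp_min = ℏ/(2Δx)
Δp_min = (1.055e-34 J·s) / (2 × 3.930e-08 m)
Δp_min = 1.342e-27 kg·m/s

A wave packet cannot have both a well-defined position and well-defined momentum.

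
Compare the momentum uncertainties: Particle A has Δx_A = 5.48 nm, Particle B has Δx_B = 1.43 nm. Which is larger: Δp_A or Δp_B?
Particle B has the larger minimum momentum uncertainty, by a factor of 3.83.

For each particle, the minimum momentum uncertainty is Δp_min = ℏ/(2Δx):

Particle A: Δp_A = ℏ/(2×5.480e-09 m) = 9.622e-27 kg·m/s
Particle B: Δp_B = ℏ/(2×1.430e-09 m) = 3.687e-26 kg·m/s

Ratio: Δp_B/Δp_A = 3.83

Since Δp_min ∝ 1/Δx, the particle with smaller position uncertainty (B) has larger momentum uncertainty.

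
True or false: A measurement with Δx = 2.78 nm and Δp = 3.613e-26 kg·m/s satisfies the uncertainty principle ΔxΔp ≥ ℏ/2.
Yes, it satisfies the uncertainty principle.

Calculate the product ΔxΔp:
ΔxΔp = (2.780e-09 m) × (3.613e-26 kg·m/s)
ΔxΔp = 1.004e-34 J·s

Compare to the minimum allowed value ℏ/2:
ℏ/2 = 5.273e-35 J·s

Since ΔxΔp = 1.004e-34 J·s ≥ 5.273e-35 J·s = ℏ/2,
the measurement satisfies the uncertainty principle.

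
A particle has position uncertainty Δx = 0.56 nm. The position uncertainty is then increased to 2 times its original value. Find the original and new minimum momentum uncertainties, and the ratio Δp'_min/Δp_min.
Original Δp_min = 9.416 × 10^-26 kg·m/s; new Δp'_min = 4.708 × 10^-26 kg·m/s; ratio Δp'_min/Δp_min = 1/2.

From the uncertainty principle ΔxΔp ≥ ℏ/2, the minimum momentum uncertainty is Δp_min = ℏ/(2Δx).

Original (Δx = 0.56 nm = 5.600e-10 m):
Δp_min = (1.055e-34 J·s)/(2 × 5.600e-10 m) = 9.416e-26 kg·m/s

When Δx → 2Δx:
Δp'_min = ℏ/(2 × 2Δx) = (1/2) × ℏ/(2Δx) = (1/2) × Δp_min
Δp'_min = 1/2 × 9.416e-26 kg·m/s = 4.708e-26 kg·m/s

Since Δp_min ∝ 1/Δx, when Δx is increased to 2 times its original value, Δp_min decreases to 1/2 of its original value.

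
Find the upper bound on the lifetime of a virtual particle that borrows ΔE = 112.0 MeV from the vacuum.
2.938 ys

Using the energy-time uncertainty principle:
ΔEΔt ≥ ℏ/2

For a virtual particle borrowing energy ΔE, the maximum lifetime is:
Δt_max = ℏ/(2ΔE)

Converting energy:
ΔE = 112.0 MeV = 1.794e-11 J

Δt_max = (1.055e-34 J·s) / (2 × 1.794e-11 J)
Δt_max = 2.938e-24 s = 2.938 ys

Virtual particles with higher borrowed energy exist for shorter times.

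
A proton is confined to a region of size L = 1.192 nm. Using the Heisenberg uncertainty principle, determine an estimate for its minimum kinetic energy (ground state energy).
3.651 μeV

Using the uncertainty principle to estimate ground state energy:

1. The position uncertainty is approximately the confinement size:
   Δx ≈ L = 1.192e-09 m

2. From ΔxΔp ≥ ℏ/2, the minimum momentum uncertainty is:
   Δp ≈ ℏ/(2L) = 4.424e-26 kg·m/s

3. The kinetic energy is approximately:
   KE ≈ (Δp)²/(2m) = (4.424e-26)²/(2 × 1.673e-27 kg)
   KE ≈ 5.849e-25 J = 3.651 μeV

This is an order-of-magnitude estimate of the ground state energy.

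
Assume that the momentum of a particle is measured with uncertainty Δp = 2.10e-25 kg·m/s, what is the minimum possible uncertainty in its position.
251.089 pm

Using the Heisenberg uncertainty principle:
ΔxΔp ≥ ℏ/2

The minimum uncertainty in position is:
Δx_min = ℏ/(2Δp)
Δx_min = (1.055e-34 J·s) / (2 × 2.100e-25 kg·m/s)
Δx_min = 2.511e-10 m = 251.089 pm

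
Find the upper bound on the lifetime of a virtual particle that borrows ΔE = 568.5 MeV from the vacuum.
5.789 × 10^-25 s

Using the energy-time uncertainty principle:
ΔEΔt ≥ ℏ/2

For a virtual particle borrowing energy ΔE, the maximum lifetime is:
Δt_max = ℏ/(2ΔE)

Converting energy:
ΔE = 568.5 MeV = 9.108e-11 J

Δt_max = (1.055e-34 J·s) / (2 × 9.108e-11 J)
Δt_max = 5.789e-25 s = 5.789 × 10^-25 s

Virtual particles with higher borrowed energy exist for shorter times.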